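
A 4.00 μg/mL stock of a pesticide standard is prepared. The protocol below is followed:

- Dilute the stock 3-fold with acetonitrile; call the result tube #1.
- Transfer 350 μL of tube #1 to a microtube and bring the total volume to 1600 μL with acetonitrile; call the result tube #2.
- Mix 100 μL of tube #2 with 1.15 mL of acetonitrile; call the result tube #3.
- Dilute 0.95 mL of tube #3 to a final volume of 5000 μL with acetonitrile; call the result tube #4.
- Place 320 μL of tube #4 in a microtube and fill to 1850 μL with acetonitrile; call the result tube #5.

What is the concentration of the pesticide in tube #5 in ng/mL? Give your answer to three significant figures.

Step 1: 3-fold → factor 3
Step 2: 350 μL brought to 1600 μL → factor 1600/350 = 4.5714
Step 3: 100 μL + 1.15 mL = 1250 μL total → factor 1250/100 = 12.5
Step 4: 0.95 mL brought to 5000 μL → factor 5/0.95 = 5.2632
Step 5: 320 μL brought to 1850 μL → factor 1850/320 = 5.7812
Overall dilution factor = 3 × 4.5714 × 12.5 × 5.2632 × 5.7812 = 5216.2
Final = 4.00 μg/mL / 5216.2 = 0.0007668 μg/mL = 0.767 ng/mL

0.767 ng/mL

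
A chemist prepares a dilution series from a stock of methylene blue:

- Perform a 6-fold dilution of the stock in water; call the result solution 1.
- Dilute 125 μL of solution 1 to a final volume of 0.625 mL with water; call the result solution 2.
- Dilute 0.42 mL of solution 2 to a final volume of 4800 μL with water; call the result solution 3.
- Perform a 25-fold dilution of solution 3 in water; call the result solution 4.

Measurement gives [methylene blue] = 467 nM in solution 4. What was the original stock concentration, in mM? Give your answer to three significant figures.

Step 1: 6-fold → factor 6
Step 2: 125 μL brought to 0.625 mL → factor 625/125 = 5
Step 3: 0.42 mL brought to 4800 μL → factor 4.8/0.42 = 11.429
Step 4: 25-fold → factor 25
Overall dilution factor = 6 × 5 × 11.429 × 25 = 8571.4
Stock = 467 nM × 8571.4 = 4.003 × 10^6 nM = 4.00 mM

4.00 mM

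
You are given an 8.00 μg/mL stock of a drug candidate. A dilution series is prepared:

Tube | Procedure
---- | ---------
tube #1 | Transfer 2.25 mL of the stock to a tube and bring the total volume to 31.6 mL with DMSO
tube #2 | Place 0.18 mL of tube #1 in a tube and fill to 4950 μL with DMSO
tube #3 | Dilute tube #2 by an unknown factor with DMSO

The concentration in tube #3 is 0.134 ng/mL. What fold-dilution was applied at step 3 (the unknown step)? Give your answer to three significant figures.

Step 1: 2.25 mL brought to 31.6 mL → factor 31.6/2.25 = 14.044
Step 2: 0.18 mL brought to 4950 μL → factor 4.95/0.18 = 27.5
Step 3: unknown factor x
Product of known-step factors = 386.22
Overall factor = 8.00 μg/mL / (0.134 ng/mL) = 59701
x = 59701 / 386.22 = 155

155-fold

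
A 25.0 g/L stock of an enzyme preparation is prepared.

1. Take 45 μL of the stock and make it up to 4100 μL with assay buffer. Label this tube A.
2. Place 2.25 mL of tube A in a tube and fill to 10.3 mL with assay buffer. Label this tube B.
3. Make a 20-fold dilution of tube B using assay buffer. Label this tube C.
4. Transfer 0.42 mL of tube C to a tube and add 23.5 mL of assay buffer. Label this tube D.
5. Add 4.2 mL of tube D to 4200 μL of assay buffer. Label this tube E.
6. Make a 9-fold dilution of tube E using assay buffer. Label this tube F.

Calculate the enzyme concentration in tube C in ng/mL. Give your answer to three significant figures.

Step 1: 45 μL brought to 4100 μL → factor 4100/45 = 91.111
Step 2: 2.25 mL brought to 10.3 mL → factor 10.3/2.25 = 4.5778
Step 3: 20-fold → factor 20
Dilution factor through tube C = 91.111 × 4.5778 × 20 = 8341.7
[tube C] = 25.0 g/L / 8341.7 = 0.002997 g/L = 3.00 × 10^3 ng/mL

3.00 × 10^3 ng/mL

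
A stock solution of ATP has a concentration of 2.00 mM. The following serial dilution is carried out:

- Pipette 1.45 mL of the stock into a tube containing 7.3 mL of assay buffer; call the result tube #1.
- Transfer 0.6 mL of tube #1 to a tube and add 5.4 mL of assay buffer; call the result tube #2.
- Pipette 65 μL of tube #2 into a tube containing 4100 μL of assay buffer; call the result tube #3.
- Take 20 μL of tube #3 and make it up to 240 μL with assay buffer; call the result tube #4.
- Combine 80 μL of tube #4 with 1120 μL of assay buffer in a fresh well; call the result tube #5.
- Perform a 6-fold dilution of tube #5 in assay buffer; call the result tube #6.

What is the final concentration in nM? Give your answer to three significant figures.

Step 1: 1.45 mL + 7.3 mL = 8.75 mL total → factor 8.75/1.45 = 6.0345
Step 2: 0.6 mL + 5.4 mL = 6 mL total → factor 6/0.6 = 10
Step 3: 65 μL + 4100 μL = 4165 μL total → factor 4165/65 = 64.077
Step 4: 20 μL brought to 240 μL → factor 240/20 = 12
Step 5: 80 μL + 1120 μL = 1200 μL total → factor 1200/80 = 15
Step 6: 6-fold → factor 6
Overall dilution factor = 6.0345 × 10 × 64.077 × 12 × 15 × 6 = 4.176 × 10^6
Final = 2.00 mM / 4.176 × 10^6 = 4.789 × 10^-7 mM = 0.479 nM

0.479 nM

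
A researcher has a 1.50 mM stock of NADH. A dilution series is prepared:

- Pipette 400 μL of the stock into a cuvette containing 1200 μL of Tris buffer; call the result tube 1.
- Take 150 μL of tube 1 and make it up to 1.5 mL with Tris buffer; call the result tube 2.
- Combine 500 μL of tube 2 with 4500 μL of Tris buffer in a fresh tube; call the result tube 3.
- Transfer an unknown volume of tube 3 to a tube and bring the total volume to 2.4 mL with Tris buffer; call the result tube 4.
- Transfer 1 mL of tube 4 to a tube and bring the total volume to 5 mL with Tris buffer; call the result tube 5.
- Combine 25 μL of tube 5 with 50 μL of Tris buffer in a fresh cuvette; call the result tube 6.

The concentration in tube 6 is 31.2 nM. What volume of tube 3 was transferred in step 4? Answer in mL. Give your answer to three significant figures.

0.300 mL

Step 1: 400 μL + 1200 μL = 1600 μL total → factor 1600/400 = 4
Step 2: 150 μL brought to 1.5 mL → factor 1500/150 = 10
Step 3: 500 μL + 4500 μL = 5000 μL total → factor 5000/500 = 10
Step 4: v brought to 2.4 mL → factor = 2.4 mL/v
Step 5: 1 mL brought to 5 mL → factor 5/1 = 5
Step 6: 25 μL + 50 μL = 75 μL total → factor 75/25 = 3
Product of known-step factors = 6000
Overall factor = 1.50 mM / (31.2 nM) = 48077
Step-4 factor = 48077 / 6000 = 8.0128
v = 2.4 mL / 8.0128 = 0.300 mL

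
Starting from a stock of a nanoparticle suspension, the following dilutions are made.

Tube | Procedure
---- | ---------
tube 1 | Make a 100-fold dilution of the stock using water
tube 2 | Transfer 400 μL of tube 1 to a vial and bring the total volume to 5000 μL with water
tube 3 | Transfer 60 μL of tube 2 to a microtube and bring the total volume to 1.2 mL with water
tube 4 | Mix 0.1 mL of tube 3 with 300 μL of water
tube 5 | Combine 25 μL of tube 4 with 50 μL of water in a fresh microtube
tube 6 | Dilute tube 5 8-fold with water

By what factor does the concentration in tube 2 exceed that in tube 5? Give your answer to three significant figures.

240

Step 1: 100-fold → factor 100
Step 2: 400 μL brought to 5000 μL → factor 5000/400 = 12.5
Step 3: 60 μL brought to 1.2 mL → factor 1200/60 = 20
Step 4: 0.1 mL + 300 μL = 0.4 mL total → factor 0.4/0.1 = 4
Step 5: 25 μL + 50 μL = 75 μL total → factor 75/25 = 3
Dilution factor to tube 2 = 1250; to tube 5 = 3 × 10^5
[tube 2]/[tube 5] = (factor to tube 5)/(factor to tube 2) = 3 × 10^5/1250 = 240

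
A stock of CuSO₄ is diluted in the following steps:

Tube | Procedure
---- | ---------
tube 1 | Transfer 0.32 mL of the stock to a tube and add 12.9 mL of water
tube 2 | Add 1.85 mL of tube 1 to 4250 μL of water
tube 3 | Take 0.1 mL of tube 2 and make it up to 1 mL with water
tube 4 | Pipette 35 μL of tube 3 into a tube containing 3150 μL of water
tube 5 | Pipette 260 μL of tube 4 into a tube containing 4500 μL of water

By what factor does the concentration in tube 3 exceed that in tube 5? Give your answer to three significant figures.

1.67 × 10^3

Step 1: 0.32 mL + 12.9 mL = 13.22 mL total → factor 13.22/0.32 = 41.312
Step 2: 1.85 mL + 4250 μL = 6.1 mL total → factor 6.1/1.85 = 3.2973
Step 3: 0.1 mL brought to 1 mL → factor 1/0.1 = 10
Step 4: 35 μL + 3150 μL = 3185 μL total → factor 3185/35 = 91
Step 5: 260 μL + 4500 μL = 4760 μL total → factor 4760/260 = 18.308
Dilution factor to tube 3 = 1362.2; to tube 5 = 2.2694 × 10^6
[tube 3]/[tube 5] = (factor to tube 5)/(factor to tube 3) = 2.2694 × 10^6/1362.2 = 1.67 × 10^3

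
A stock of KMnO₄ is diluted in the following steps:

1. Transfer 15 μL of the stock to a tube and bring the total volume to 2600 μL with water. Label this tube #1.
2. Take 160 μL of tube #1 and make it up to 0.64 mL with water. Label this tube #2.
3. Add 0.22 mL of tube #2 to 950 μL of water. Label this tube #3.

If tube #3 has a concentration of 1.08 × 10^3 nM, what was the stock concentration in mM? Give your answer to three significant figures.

Step 1: 15 μL brought to 2600 μL → factor 2600/15 = 173.33
Step 2: 160 μL brought to 0.64 mL → factor 640/160 = 4
Step 3: 0.22 mL + 950 μL = 1.17 mL total → factor 1.17/0.22 = 5.3182
Overall dilution factor = 173.33 × 4 × 5.3182 = 3687.3
Stock = 1.08 × 10^3 nM × 3687.3 = 3.982 × 10^6 nM = 3.98 mM

3.98 mM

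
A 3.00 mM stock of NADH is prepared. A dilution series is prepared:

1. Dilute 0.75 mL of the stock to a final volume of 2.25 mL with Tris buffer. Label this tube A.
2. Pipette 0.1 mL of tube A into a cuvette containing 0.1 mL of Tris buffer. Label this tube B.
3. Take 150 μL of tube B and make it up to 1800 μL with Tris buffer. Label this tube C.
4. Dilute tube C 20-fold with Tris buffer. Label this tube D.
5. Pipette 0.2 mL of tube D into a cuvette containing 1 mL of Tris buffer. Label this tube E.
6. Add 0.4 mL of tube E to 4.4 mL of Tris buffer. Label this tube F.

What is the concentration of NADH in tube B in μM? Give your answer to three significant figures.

500 μM

Step 1: 0.75 mL brought to 2.25 mL → factor 2.25/0.75 = 3
Step 2: 0.1 mL + 0.1 mL = 0.2 mL total → factor 0.2/0.1 = 2
Dilution factor through tube B = 3 × 2 = 6
[tube B] = 3.00 mM / 6 = 0.5000 mM = 500 μM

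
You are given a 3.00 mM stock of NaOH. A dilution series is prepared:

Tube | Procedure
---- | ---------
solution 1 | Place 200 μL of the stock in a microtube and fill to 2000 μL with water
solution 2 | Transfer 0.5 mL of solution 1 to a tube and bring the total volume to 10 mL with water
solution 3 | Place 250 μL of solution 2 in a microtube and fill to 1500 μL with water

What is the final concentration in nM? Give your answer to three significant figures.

Step 1: 200 μL brought to 2000 μL → factor 2000/200 = 10
Step 2: 0.5 mL brought to 10 mL → factor 10/0.5 = 20
Step 3: 250 μL brought to 1500 μL → factor 1500/250 = 6
Overall dilution factor = 10 × 20 × 6 = 1200
Final = 3.00 mM / 1200 = 0.002500 mM = 2.50 × 10^3 nM

2.50 × 10^3 nM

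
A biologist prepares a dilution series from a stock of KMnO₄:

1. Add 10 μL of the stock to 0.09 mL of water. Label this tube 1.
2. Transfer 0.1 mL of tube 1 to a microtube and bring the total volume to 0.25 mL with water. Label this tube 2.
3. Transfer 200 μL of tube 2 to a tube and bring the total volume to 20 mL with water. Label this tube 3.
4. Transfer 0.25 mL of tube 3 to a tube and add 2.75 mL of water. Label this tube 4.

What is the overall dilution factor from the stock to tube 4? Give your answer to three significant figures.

Step 1: 10 μL + 0.09 mL = 100 μL total → factor 100/10 = 10
Step 2: 0.1 mL brought to 0.25 mL → factor 0.25/0.1 = 2.5
Step 3: 200 μL brought to 20 mL → factor 20000/200 = 100
Step 4: 0.25 mL + 2.75 mL = 3 mL total → factor 3/0.25 = 12
Overall dilution factor = 10 × 2.5 × 100 × 12 = 30000

3.00 × 10^4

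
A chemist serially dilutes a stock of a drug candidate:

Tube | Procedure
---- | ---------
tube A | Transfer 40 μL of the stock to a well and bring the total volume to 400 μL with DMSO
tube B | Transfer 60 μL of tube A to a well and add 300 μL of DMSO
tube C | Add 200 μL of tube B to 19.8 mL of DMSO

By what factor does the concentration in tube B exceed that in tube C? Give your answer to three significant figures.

Step 1: 40 μL brought to 400 μL → factor 400/40 = 10
Step 2: 60 μL + 300 μL = 360 μL total → factor 360/60 = 6
Step 3: 200 μL + 19.8 mL = 20000 μL total → factor 20000/200 = 100
Dilution factor to tube B = 60; to tube C = 6000
[tube B]/[tube C] = (factor to tube C)/(factor to tube B) = 6000/60 = 100

100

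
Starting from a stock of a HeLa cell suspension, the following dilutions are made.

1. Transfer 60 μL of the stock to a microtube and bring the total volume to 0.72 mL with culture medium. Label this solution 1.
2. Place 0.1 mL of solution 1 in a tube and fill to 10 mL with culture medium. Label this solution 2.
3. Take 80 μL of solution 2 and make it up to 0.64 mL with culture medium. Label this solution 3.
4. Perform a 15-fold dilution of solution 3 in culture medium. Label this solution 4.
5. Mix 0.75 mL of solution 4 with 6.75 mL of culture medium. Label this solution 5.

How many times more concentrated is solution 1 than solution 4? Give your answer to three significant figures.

Step 1: 60 μL brought to 0.72 mL → factor 720/60 = 12
Step 2: 0.1 mL brought to 10 mL → factor 10/0.1 = 100
Step 3: 80 μL brought to 0.64 mL → factor 640/80 = 8
Step 4: 15-fold → factor 15
Dilution factor to solution 1 = 12; to solution 4 = 1.44 × 10^5
[solution 1]/[solution 4] = (factor to solution 4)/(factor to solution 1) = 1.44 × 10^5/12 = 1.20 × 10^4

1.20 × 10^4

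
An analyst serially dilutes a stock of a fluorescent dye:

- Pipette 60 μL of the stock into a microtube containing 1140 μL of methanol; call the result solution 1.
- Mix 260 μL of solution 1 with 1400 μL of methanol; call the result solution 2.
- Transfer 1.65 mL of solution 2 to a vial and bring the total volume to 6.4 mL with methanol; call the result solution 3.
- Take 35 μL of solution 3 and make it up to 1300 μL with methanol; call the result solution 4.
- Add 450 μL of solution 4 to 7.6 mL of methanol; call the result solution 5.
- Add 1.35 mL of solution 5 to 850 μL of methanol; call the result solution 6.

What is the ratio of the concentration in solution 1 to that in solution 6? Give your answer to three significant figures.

2.68 × 10^4

Step 1: 60 μL + 1140 μL = 1200 μL total → factor 1200/60 = 20
Step 2: 260 μL + 1400 μL = 1660 μL total → factor 1660/260 = 6.3846
Step 3: 1.65 mL brought to 6.4 mL → factor 6.4/1.65 = 3.8788
Step 4: 35 μL brought to 1300 μL → factor 1300/35 = 37.143
Step 5: 450 μL + 7.6 mL = 8050 μL total → factor 8050/450 = 17.889
Step 6: 1.35 mL + 850 μL = 2.2 mL total → factor 2.2/1.35 = 1.6296
Dilution factor to solution 1 = 20; to solution 6 = 5.363 × 10^5
[solution 1]/[solution 6] = (factor to solution 6)/(factor to solution 1) = 5.363 × 10^5/20 = 2.68 × 10^4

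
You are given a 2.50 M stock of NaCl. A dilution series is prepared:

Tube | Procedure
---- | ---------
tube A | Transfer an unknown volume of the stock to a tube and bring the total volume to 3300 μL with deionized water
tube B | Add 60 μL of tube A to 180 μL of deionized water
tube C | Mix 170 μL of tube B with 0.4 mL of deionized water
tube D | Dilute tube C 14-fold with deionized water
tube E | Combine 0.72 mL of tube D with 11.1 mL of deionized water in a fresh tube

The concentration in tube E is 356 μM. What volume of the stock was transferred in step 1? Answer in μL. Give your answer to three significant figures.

1.45 × 10^3 μL

Step 1: v brought to 3300 μL → factor = 3300 μL/v
Step 2: 60 μL + 180 μL = 240 μL total → factor 240/60 = 4
Step 3: 170 μL + 0.4 mL = 570 μL total → factor 570/170 = 3.3529
Step 4: 14-fold → factor 14
Step 5: 0.72 mL + 11.1 mL = 11.82 mL total → factor 11.82/0.72 = 16.417
Product of known-step factors = 3082.5
Overall factor = 2.50 M / (356 μM) = 7022.5
Step-1 factor = 7022.5 / 3082.5 = 2.2782
v = 3300 μL / 2.2782 = 1.45 × 10^3 μL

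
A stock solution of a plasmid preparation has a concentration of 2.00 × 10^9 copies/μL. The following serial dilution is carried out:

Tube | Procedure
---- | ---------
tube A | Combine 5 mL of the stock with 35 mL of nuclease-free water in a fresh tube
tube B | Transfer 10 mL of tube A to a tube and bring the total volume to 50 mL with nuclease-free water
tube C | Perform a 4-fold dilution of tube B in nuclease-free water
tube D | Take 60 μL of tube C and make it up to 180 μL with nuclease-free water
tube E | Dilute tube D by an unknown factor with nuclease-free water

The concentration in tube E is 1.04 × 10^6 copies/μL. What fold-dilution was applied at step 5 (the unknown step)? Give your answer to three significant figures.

Step 1: 5 mL + 35 mL = 40 mL total → factor 40/5 = 8
Step 2: 10 mL brought to 50 mL → factor 50/10 = 5
Step 3: 4-fold → factor 4
Step 4: 60 μL brought to 180 μL → factor 180/60 = 3
Step 5: unknown factor x
Product of known-step factors = 480
Overall factor = 2.00 × 10^9 copies/μL / (1.04 × 10^6 copies/μL) = 1923.1
x = 1923.1 / 480 = 4.01

4.01-fold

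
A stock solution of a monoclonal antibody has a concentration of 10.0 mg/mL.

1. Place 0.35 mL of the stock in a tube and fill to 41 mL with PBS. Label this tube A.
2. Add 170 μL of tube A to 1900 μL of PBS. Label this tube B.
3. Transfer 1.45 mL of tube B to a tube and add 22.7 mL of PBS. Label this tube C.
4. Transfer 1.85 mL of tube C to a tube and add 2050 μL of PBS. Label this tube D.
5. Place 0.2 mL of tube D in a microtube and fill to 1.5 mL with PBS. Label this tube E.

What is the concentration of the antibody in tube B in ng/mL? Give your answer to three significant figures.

7.01 × 10^3 ng/mL

Step 1: 0.35 mL brought to 41 mL → factor 41/0.35 = 117.14
Step 2: 170 μL + 1900 μL = 2070 μL total → factor 2070/170 = 12.176
Dilution factor through tube B = 117.14 × 12.176 = 1426.4
[tube B] = 10.0 mg/mL / 1426.4 = 0.007011 mg/mL = 7.01 × 10^3 ng/mL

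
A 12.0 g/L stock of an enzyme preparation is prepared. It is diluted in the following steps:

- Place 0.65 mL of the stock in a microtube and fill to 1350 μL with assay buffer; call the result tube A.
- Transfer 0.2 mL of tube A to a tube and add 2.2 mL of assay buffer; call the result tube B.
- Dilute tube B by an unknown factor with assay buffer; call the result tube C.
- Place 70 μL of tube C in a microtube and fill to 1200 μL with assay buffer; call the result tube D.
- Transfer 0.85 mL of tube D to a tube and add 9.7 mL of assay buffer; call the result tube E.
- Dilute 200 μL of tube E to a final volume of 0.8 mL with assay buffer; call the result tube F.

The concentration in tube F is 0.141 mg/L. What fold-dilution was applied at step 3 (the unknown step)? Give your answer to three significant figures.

4.01-fold

Step 1: 0.65 mL brought to 1350 μL → factor 1.35/0.65 = 2.0769
Step 2: 0.2 mL + 2.2 mL = 2.4 mL total → factor 2.4/0.2 = 12
Step 3: unknown factor x
Step 4: 70 μL brought to 1200 μL → factor 1200/70 = 17.143
Step 5: 0.85 mL + 9.7 mL = 10.55 mL total → factor 10.55/0.85 = 12.412
Step 6: 200 μL brought to 0.8 mL → factor 800/200 = 4
Product of known-step factors = 21212
Overall factor = 12.0 g/L / (0.141 mg/L) = 85106
x = 85106 / 21212 = 4.01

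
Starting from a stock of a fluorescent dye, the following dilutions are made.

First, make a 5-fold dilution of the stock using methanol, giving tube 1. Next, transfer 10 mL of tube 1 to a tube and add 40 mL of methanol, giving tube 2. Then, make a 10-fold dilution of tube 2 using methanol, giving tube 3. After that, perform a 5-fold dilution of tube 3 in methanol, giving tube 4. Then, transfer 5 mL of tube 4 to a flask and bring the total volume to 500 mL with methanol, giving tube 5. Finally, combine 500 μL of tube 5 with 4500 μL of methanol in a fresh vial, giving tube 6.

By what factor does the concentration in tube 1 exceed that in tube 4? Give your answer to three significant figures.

Step 1: 5-fold → factor 5
Step 2: 10 mL + 40 mL = 50 mL total → factor 50/10 = 5
Step 3: 10-fold → factor 10
Step 4: 5-fold → factor 5
Dilution factor to tube 1 = 5; to tube 4 = 1250
[tube 1]/[tube 4] = (factor to tube 4)/(factor to tube 1) = 1250/5 = 250

250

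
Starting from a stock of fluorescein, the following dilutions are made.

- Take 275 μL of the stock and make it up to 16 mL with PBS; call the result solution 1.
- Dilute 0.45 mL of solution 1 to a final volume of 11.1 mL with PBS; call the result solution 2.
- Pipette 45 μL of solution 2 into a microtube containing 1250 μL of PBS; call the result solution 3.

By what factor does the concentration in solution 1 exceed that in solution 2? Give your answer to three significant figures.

Step 1: 275 μL brought to 16 mL → factor 16000/275 = 58.182
Step 2: 0.45 mL brought to 11.1 mL → factor 11.1/0.45 = 24.667
Dilution factor to solution 1 = 58.182; to solution 2 = 1435.2
[solution 1]/[solution 2] = (factor to solution 2)/(factor to solution 1) = 1435.2/58.182 = 24.7

24.7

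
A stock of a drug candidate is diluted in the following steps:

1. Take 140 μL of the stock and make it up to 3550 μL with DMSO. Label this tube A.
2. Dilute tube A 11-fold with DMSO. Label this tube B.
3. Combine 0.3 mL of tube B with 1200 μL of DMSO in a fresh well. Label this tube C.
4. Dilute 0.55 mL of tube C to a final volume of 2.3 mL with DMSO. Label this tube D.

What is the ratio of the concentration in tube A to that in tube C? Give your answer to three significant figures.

55.0

Step 1: 140 μL brought to 3550 μL → factor 3550/140 = 25.357
Step 2: 11-fold → factor 11
Step 3: 0.3 mL + 1200 μL = 1.5 mL total → factor 1.5/0.3 = 5
Dilution factor to tube A = 25.357; to tube C = 1394.6
[tube A]/[tube C] = (factor to tube C)/(factor to tube A) = 1394.6/25.357 = 55.0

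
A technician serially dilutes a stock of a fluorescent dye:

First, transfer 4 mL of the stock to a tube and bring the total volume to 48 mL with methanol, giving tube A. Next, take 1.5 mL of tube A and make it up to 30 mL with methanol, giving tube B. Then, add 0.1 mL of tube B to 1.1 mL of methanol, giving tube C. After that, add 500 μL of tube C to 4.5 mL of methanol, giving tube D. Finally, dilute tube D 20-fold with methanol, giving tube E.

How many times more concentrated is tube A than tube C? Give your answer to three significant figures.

Step 1: 4 mL brought to 48 mL → factor 48/4 = 12
Step 2: 1.5 mL brought to 30 mL → factor 30/1.5 = 20
Step 3: 0.1 mL + 1.1 mL = 1.2 mL total → factor 1.2/0.1 = 12
Dilution factor to tube A = 12; to tube C = 2880
[tube A]/[tube C] = (factor to tube C)/(factor to tube A) = 2880/12 = 240

240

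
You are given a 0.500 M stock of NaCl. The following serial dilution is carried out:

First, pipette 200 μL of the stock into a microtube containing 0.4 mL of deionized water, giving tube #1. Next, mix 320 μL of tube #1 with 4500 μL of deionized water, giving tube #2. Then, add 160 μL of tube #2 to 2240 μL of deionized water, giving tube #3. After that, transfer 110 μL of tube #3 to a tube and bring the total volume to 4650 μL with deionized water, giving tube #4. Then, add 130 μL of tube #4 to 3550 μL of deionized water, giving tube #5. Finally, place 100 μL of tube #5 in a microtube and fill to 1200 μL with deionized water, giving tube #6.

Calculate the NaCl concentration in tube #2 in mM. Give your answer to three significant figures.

Step 1: 200 μL + 0.4 mL = 600 μL total → factor 600/200 = 3
Step 2: 320 μL + 4500 μL = 4820 μL total → factor 4820/320 = 15.062
Dilution factor through tube #2 = 3 × 15.062 = 45.188
[tube #2] = 0.500 M / 45.188 = 0.01107 M = 11.1 mM

11.1 mM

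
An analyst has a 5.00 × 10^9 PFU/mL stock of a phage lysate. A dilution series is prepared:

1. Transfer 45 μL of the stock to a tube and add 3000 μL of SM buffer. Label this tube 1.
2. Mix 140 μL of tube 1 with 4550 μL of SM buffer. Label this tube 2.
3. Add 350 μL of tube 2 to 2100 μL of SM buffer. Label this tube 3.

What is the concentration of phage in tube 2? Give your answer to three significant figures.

2.21 × 10^6 PFU/mL

Step 1: 45 μL + 3000 μL = 3045 μL total → factor 3045/45 = 67.667
Step 2: 140 μL + 4550 μL = 4690 μL total → factor 4690/140 = 33.5
Dilution factor through tube 2 = 67.667 × 33.5 = 2266.8
[tube 2] = 5.00 × 10^9 PFU/mL / 2266.8 = 2.21 × 10^6 PFU/mL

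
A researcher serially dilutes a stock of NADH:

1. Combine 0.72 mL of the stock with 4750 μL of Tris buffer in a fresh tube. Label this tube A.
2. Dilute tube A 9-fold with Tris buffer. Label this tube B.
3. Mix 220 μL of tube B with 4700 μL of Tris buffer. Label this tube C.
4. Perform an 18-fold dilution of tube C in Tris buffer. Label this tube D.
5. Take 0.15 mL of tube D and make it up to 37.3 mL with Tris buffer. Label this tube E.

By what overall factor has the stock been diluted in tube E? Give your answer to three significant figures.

6.84 × 10^6

Step 1: 0.72 mL + 4750 μL = 5.47 mL total → factor 5.47/0.72 = 7.5972
Step 2: 9-fold → factor 9
Step 3: 220 μL + 4700 μL = 4920 μL total → factor 4920/220 = 22.364
Step 4: 18-fold → factor 18
Step 5: 0.15 mL brought to 37.3 mL → factor 37.3/0.15 = 248.67
Overall dilution factor = 7.5972 × 9 × 22.364 × 18 × 248.67 = 6.8443 × 10^6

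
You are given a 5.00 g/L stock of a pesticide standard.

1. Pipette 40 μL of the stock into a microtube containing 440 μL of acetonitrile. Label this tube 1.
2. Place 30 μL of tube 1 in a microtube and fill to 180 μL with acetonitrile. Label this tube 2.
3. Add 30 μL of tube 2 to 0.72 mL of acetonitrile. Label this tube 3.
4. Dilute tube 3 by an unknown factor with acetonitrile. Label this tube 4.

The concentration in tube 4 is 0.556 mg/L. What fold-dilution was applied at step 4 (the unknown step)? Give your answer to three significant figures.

Step 1: 40 μL + 440 μL = 480 μL total → factor 480/40 = 12
Step 2: 30 μL brought to 180 μL → factor 180/30 = 6
Step 3: 30 μL + 0.72 mL = 750 μL total → factor 750/30 = 25
Step 4: unknown factor x
Product of known-step factors = 1800
Overall factor = 5.00 g/L / (0.556 mg/L) = 8992.8
x = 8992.8 / 1800 = 5.00

5.00-fold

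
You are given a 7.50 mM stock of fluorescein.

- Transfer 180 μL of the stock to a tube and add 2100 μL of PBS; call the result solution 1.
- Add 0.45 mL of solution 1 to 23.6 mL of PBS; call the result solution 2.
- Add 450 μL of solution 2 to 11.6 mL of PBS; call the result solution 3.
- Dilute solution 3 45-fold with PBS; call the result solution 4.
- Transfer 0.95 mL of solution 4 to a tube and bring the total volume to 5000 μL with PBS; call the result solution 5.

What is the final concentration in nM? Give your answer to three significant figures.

1.75 nM

Step 1: 180 μL + 2100 μL = 2280 μL total → factor 2280/180 = 12.667
Step 2: 0.45 mL + 23.6 mL = 24.05 mL total → factor 24.05/0.45 = 53.444
Step 3: 450 μL + 11.6 mL = 12050 μL total → factor 12050/450 = 26.778
Step 4: 45-fold → factor 45
Step 5: 0.95 mL brought to 5000 μL → factor 5/0.95 = 5.2632
Overall dilution factor = 12.667 × 53.444 × 26.778 × 45 × 5.2632 = 4.2934 × 10^6
Final = 7.50 mM / 4.2934 × 10^6 = 1.747 × 10^-6 mM = 1.75 nM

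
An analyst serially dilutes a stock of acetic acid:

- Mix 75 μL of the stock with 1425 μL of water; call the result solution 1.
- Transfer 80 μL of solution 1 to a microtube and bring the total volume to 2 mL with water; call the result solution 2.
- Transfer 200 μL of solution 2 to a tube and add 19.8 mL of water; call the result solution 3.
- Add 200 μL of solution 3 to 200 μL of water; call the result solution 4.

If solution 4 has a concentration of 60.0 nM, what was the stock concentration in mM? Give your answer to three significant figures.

Step 1: 75 μL + 1425 μL = 1500 μL total → factor 1500/75 = 20
Step 2: 80 μL brought to 2 mL → factor 2000/80 = 25
Step 3: 200 μL + 19.8 mL = 20000 μL total → factor 20000/200 = 100
Step 4: 200 μL + 200 μL = 400 μL total → factor 400/200 = 2
Overall dilution factor = 20 × 25 × 100 × 2 = 1 × 10^5
Stock = 60.0 nM × 1 × 10^5 = 6.000 × 10^6 nM = 6.00 mM

6.00 mM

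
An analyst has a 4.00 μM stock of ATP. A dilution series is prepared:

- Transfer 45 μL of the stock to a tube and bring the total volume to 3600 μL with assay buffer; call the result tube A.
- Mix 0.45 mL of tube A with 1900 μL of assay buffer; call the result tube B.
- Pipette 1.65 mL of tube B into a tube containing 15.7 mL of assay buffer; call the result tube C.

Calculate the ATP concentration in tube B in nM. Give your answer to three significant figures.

9.57 nM

Step 1: 45 μL brought to 3600 μL → factor 3600/45 = 80
Step 2: 0.45 mL + 1900 μL = 2.35 mL total → factor 2.35/0.45 = 5.2222
Dilution factor through tube B = 80 × 5.2222 = 417.78
[tube B] = 4.00 μM / 417.78 = 0.009574 μM = 9.57 nM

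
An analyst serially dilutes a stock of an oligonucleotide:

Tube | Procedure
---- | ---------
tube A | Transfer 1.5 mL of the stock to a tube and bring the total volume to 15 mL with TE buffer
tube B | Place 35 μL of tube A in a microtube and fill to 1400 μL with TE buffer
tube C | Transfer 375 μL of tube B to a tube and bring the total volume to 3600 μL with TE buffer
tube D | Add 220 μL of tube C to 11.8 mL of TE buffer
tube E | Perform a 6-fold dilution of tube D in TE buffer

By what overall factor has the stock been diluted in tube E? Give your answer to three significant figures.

1.26 × 10^6

Step 1: 1.5 mL brought to 15 mL → factor 15/1.5 = 10
Step 2: 35 μL brought to 1400 μL → factor 1400/35 = 40
Step 3: 375 μL brought to 3600 μL → factor 3600/375 = 9.6
Step 4: 220 μL + 11.8 mL = 12020 μL total → factor 12020/220 = 54.636
Step 5: 6-fold → factor 6
Overall dilution factor = 10 × 40 × 9.6 × 54.636 × 6 = 1.2588 × 10^6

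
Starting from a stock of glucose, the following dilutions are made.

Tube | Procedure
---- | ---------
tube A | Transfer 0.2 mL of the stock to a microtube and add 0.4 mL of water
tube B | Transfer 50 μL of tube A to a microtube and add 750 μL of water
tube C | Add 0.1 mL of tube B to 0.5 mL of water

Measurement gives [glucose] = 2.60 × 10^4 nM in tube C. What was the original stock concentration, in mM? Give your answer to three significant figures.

Step 1: 0.2 mL + 0.4 mL = 0.6 mL total → factor 0.6/0.2 = 3
Step 2: 50 μL + 750 μL = 800 μL total → factor 800/50 = 16
Step 3: 0.1 mL + 0.5 mL = 0.6 mL total → factor 0.6/0.1 = 6
Overall dilution factor = 3 × 16 × 6 = 288
Stock = 2.60 × 10^4 nM × 288 = 7.488 × 10^6 nM = 7.49 mM

7.49 mM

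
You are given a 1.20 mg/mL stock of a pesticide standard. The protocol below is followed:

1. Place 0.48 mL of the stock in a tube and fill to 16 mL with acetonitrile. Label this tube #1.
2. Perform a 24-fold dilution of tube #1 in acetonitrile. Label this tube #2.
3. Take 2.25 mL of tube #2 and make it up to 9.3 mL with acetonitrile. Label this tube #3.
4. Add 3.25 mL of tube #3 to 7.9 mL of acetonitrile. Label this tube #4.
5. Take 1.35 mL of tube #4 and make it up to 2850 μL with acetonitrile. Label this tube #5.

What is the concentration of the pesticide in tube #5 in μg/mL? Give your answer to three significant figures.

Step 1: 0.48 mL brought to 16 mL → factor 16/0.48 = 33.333
Step 2: 24-fold → factor 24
Step 3: 2.25 mL brought to 9.3 mL → factor 9.3/2.25 = 4.1333
Step 4: 3.25 mL + 7.9 mL = 11.15 mL total → factor 11.15/3.25 = 3.4308
Step 5: 1.35 mL brought to 2850 μL → factor 2.85/1.35 = 2.1111
Overall dilution factor = 33.333 × 24 × 4.1333 × 3.4308 × 2.1111 = 23949
Final = 1.20 mg/mL / 23949 = 5.011 × 10^-5 mg/mL = 0.0501 μg/mL

0.0501 μg/mL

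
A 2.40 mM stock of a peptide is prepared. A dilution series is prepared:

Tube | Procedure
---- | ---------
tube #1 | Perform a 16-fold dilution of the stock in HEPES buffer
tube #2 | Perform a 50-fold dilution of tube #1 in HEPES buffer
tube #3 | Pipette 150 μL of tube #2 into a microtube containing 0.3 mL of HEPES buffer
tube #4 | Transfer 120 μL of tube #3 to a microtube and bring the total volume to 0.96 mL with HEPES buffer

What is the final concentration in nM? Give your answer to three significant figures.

Step 1: 16-fold → factor 16
Step 2: 50-fold → factor 50
Step 3: 150 μL + 0.3 mL = 450 μL total → factor 450/150 = 3
Step 4: 120 μL brought to 0.96 mL → factor 960/120 = 8
Overall dilution factor = 16 × 50 × 3 × 8 = 19200
Final = 2.40 mM / 19200 = 0.0001250 mM = 125 nM

125 nM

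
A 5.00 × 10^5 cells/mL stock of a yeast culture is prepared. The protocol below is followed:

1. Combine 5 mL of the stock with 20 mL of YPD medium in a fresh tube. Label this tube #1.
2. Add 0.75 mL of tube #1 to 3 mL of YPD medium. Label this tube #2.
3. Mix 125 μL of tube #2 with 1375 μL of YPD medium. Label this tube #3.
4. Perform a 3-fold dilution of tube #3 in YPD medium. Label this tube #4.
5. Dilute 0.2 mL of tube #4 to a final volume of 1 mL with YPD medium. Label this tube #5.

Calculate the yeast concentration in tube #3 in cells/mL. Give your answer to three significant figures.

1.67 × 10^3 cells/mL

Step 1: 5 mL + 20 mL = 25 mL total → factor 25/5 = 5
Step 2: 0.75 mL + 3 mL = 3.75 mL total → factor 3.75/0.75 = 5
Step 3: 125 μL + 1375 μL = 1500 μL total → factor 1500/125 = 12
Dilution factor through tube #3 = 5 × 5 × 12 = 300
[tube #3] = 5.00 × 10^5 cells/mL / 300 = 1.67 × 10^3 cells/mL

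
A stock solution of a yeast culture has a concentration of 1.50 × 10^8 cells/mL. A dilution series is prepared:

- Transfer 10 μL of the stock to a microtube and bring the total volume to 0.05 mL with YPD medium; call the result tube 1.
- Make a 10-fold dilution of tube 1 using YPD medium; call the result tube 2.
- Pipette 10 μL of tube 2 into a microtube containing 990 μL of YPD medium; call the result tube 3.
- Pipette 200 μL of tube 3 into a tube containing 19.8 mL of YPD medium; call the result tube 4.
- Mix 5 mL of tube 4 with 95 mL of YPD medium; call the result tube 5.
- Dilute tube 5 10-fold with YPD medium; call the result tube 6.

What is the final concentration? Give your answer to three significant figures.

Step 1: 10 μL brought to 0.05 mL → factor 50/10 = 5
Step 2: 10-fold → factor 10
Step 3: 10 μL + 990 μL = 1000 μL total → factor 1000/10 = 100
Step 4: 200 μL + 19.8 mL = 20000 μL total → factor 20000/200 = 100
Step 5: 5 mL + 95 mL = 100 mL total → factor 100/5 = 20
Step 6: 10-fold → factor 10
Overall dilution factor = 5 × 10 × 100 × 100 × 20 × 10 = 1 × 10^8
Final = 1.50 × 10^8 cells/mL / 1 × 10^8 = 1.50 cells/mL

1.50 cells/mL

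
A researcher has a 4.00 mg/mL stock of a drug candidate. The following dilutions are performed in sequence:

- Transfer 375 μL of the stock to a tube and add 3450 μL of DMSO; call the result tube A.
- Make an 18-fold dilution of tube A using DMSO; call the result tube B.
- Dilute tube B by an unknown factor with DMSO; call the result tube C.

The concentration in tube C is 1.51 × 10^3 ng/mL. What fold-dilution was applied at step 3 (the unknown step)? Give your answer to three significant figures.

14.4-fold

Step 1: 375 μL + 3450 μL = 3825 μL total → factor 3825/375 = 10.2
Step 2: 18-fold → factor 18
Step 3: unknown factor x
Product of known-step factors = 183.6
Overall factor = 4.00 mg/mL / (1.51 × 10^3 ng/mL) = 2649
x = 2649 / 183.6 = 14.4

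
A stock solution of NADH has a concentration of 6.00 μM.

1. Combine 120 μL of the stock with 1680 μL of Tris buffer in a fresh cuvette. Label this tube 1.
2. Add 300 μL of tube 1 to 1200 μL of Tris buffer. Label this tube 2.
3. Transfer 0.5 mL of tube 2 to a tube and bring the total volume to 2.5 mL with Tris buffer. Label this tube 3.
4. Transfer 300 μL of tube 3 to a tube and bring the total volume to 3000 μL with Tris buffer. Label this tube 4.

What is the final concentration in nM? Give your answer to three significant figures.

1.60 nM

Step 1: 120 μL + 1680 μL = 1800 μL total → factor 1800/120 = 15
Step 2: 300 μL + 1200 μL = 1500 μL total → factor 1500/300 = 5
Step 3: 0.5 mL brought to 2.5 mL → factor 2.5/0.5 = 5
Step 4: 300 μL brought to 3000 μL → factor 3000/300 = 10
Overall dilution factor = 15 × 5 × 5 × 10 = 3750
Final = 6.00 μM / 3750 = 0.001600 μM = 1.60 nM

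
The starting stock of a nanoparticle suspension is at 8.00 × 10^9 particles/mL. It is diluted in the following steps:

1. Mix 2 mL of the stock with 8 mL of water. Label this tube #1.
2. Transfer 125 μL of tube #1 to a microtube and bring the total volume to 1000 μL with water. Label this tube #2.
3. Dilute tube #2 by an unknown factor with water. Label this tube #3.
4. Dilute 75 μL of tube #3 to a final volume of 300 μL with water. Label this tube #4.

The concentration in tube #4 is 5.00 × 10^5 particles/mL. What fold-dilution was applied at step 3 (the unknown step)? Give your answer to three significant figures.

100-fold

Step 1: 2 mL + 8 mL = 10 mL total → factor 10/2 = 5
Step 2: 125 μL brought to 1000 μL → factor 1000/125 = 8
Step 3: unknown factor x
Step 4: 75 μL brought to 300 μL → factor 300/75 = 4
Product of known-step factors = 160
Overall factor = 8.00 × 10^9 particles/mL / (5.00 × 10^5 particles/mL) = 16000
x = 16000 / 160 = 100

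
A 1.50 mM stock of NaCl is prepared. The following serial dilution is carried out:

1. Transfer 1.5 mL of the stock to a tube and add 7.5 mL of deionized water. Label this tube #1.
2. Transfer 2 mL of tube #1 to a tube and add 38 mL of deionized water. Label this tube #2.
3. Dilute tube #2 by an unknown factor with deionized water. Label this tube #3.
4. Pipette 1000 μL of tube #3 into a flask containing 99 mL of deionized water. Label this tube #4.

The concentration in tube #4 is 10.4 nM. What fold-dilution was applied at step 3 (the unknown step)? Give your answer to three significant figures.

12.0-fold

Step 1: 1.5 mL + 7.5 mL = 9 mL total → factor 9/1.5 = 6
Step 2: 2 mL + 38 mL = 40 mL total → factor 40/2 = 20
Step 3: unknown factor x
Step 4: 1000 μL + 99 mL = 1 × 10^5 μL total → factor 1 × 10^5/1000 = 100
Product of known-step factors = 12000
Overall factor = 1.50 mM / (10.4 nM) = 1.4423 × 10^5
x = 1.4423 × 10^5 / 12000 = 12.0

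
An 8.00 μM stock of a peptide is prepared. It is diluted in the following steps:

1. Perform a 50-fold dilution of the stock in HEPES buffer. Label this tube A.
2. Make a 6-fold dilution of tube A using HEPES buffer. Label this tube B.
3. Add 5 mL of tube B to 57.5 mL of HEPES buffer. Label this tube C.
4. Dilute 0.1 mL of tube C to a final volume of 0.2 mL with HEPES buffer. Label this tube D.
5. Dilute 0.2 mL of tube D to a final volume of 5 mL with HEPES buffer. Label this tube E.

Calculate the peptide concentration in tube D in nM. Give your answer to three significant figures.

1.07 nM

Step 1: 50-fold → factor 50
Step 2: 6-fold → factor 6
Step 3: 5 mL + 57.5 mL = 62.5 mL total → factor 62.5/5 = 12.5
Step 4: 0.1 mL brought to 0.2 mL → factor 0.2/0.1 = 2
Dilution factor through tube D = 50 × 6 × 12.5 × 2 = 7500
[tube D] = 8.00 μM / 7500 = 0.001067 μM = 1.07 nM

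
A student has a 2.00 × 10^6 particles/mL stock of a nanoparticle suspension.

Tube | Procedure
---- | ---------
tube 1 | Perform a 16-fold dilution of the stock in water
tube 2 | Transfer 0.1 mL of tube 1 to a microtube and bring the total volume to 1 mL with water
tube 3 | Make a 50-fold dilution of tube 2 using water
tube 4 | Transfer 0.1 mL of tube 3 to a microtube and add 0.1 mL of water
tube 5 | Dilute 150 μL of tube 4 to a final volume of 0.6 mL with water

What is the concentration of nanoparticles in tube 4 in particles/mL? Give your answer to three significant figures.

Step 1: 16-fold → factor 16
Step 2: 0.1 mL brought to 1 mL → factor 1/0.1 = 10
Step 3: 50-fold → factor 50
Step 4: 0.1 mL + 0.1 mL = 0.2 mL total → factor 0.2/0.1 = 2
Dilution factor through tube 4 = 16 × 10 × 50 × 2 = 16000
[tube 4] = 2.00 × 10^6 particles/mL / 16000 = 125 particles/mL

125 particles/mL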